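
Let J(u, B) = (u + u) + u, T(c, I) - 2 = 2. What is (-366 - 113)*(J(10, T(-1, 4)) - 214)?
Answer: 88136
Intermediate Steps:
T(c, I) = 4 (T(c, I) = 2 + 2 = 4)
J(u, B) = 3*u (J(u, B) = 2*u + u = 3*u)
(-366 - 113)*(J(10, T(-1, 4)) - 214) = (-366 - 113)*(3*10 - 214) = -479*(30 - 214) = -479*(-184) = 88136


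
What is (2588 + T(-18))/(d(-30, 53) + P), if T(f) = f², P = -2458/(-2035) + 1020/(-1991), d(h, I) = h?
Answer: -268147880/2698463 ≈ -99.371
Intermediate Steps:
P = 256198/368335 (P = -2458*(-1/2035) + 1020*(-1/1991) = 2458/2035 - 1020/1991 = 256198/368335 ≈ 0.69556)
(2588 + T(-18))/(d(-30, 53) + P) = (2588 + (-18)²)/(-30 + 256198/368335) = (2588 + 324)/(-10793852/368335) = 2912*(-368335/10793852) = -268147880/2698463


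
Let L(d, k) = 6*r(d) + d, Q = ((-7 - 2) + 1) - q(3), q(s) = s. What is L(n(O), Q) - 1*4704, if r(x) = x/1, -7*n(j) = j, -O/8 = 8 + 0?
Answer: -4640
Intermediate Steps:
O = -64 (O = -8*(8 + 0) = -8*8 = -64)
n(j) = -j/7
Q = -11 (Q = ((-7 - 2) + 1) - 1*3 = (-9 + 1) - 3 = -8 - 3 = -11)
r(x) = x (r(x) = x*1 = x)
L(d, k) = 7*d (L(d, k) = 6*d + d = 7*d)
L(n(O), Q) - 1*4704 = 7*(-⅐*(-64)) - 1*4704 = 7*(64/7) - 4704 = 64 - 4704 = -4640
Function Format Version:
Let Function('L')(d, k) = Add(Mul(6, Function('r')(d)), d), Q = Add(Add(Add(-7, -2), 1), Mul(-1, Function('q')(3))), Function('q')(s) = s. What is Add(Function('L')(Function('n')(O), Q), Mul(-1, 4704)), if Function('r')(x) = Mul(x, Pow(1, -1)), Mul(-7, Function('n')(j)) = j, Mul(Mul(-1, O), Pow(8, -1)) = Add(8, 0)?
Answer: -4640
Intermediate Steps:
O = -64 (O = Mul(-8, Add(8, 0)) = Mul(-8, 8) = -64)
Function('n')(j) = Mul(Rational(-1, 7), j)
Q = -11 (Q = Add(Add(Add(-7, -2), 1), Mul(-1, 3)) = Add(Add(-9, 1), -3) = Add(-8, -3) = -11)
Function('r')(x) = x (Function('r')(x) = Mul(x, 1) = x)
Function('L')(d, k) = Mul(7, d) (Function('L')(d, k) = Add(Mul(6, d), d) = Mul(7, d))
Add(Function('L')(Function('n')(O), Q), Mul(-1, 4704)) = Add(Mul(7, Mul(Rational(-1, 7), -64)), Mul(-1, 4704)) = Add(Mul(7, Rational(64, 7)), -4704) = Add(64, -4704) = -4640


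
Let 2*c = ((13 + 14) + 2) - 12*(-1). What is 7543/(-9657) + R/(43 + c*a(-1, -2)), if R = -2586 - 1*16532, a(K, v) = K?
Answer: -41064943/48285 ≈ -850.47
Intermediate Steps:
R = -19118 (R = -2586 - 16532 = -19118)
c = 41/2 (c = (((13 + 14) + 2) - 12*(-1))/2 = ((27 + 2) + 12)/2 = (29 + 12)/2 = (½)*41 = 41/2 ≈ 20.500)
7543/(-9657) + R/(43 + c*a(-1, -2)) = 7543/(-9657) - 19118/(43 + (41/2)*(-1)) = 7543*(-1/9657) - 19118/(43 - 41/2) = -7543/9657 - 19118/45/2 = -7543/9657 - 19118*2/45 = -7543/9657 - 38236/45 = -41064943/48285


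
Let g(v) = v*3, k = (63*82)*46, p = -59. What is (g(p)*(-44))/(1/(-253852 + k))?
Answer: -126290208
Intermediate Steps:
k = 237636 (k = 5166*46 = 237636)
g(v) = 3*v
(g(p)*(-44))/(1/(-253852 + k)) = ((3*(-59))*(-44))/(1/(-253852 + 237636)) = (-177*(-44))/(1/(-16216)) = 7788/(-1/16216) = 7788*(-16216) = -126290208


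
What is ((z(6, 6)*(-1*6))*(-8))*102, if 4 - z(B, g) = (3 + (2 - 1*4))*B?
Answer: -9792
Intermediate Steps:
z(B, g) = 4 - B (z(B, g) = 4 - (3 + (2 - 1*4))*B = 4 - (3 + (2 - 4))*B = 4 - (3 - 2)*B = 4 - B)
((z(6, 6)*(-1*6))*(-8))*102 = (((4 - 1*6)*(-1*6))*(-8))*102 = (((4 - 6)*(-6))*(-8))*102 = (-2*(-6)*(-8))*102 = (12*(-8))*102 = -96*102 = -9792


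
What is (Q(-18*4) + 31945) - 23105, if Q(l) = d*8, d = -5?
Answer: 8800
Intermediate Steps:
Q(l) = -40 (Q(l) = -5*8 = -40)
(Q(-18*4) + 31945) - 23105 = (-40 + 31945) - 23105 = 31905 - 23105 = 8800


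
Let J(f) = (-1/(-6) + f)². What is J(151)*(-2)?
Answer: -822649/18 ≈ -45703.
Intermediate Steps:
J(f) = (⅙ + f)² (J(f) = (-1*(-⅙) + f)² = (⅙ + f)²)
J(151)*(-2) = ((1 + 6*151)²/36)*(-2) = ((1 + 906)²/36)*(-2) = ((1/36)*907²)*(-2) = ((1/36)*822649)*(-2) = (822649/36)*(-2) = -822649/18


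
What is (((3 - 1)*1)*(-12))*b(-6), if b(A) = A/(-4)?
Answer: -36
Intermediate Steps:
b(A) = -A/4 (b(A) = A*(-1/4) = -A/4)
(((3 - 1)*1)*(-12))*b(-6) = (((3 - 1)*1)*(-12))*(-1/4*(-6)) = ((2*1)*(-12))*(3/2) = (2*(-12))*(3/2) = -24*3/2 = -36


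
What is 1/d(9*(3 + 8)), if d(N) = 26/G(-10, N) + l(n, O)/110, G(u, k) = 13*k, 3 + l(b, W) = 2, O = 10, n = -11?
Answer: 90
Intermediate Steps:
l(b, W) = -1 (l(b, W) = -3 + 2 = -1)
d(N) = -1/110 + 2/N (d(N) = 26/((13*N)) - 1/110 = 26*(1/(13*N)) - 1*1/110 = 2/N - 1/110 = -1/110 + 2/N)
1/d(9*(3 + 8)) = 1/((220 - 9*(3 + 8))/(110*((9*(3 + 8))))) = 1/((220 - 9*11)/(110*((9*11)))) = 1/((1/110)*(220 - 1*99)/99) = 1/((1/110)*(1/99)*(220 - 99)) = 1/((1/110)*(1/99)*121) = 1/(1/90) = 90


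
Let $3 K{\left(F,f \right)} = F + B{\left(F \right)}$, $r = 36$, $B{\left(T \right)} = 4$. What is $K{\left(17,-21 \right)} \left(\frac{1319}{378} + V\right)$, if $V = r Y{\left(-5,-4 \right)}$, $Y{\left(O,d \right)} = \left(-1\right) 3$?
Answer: $- \frac{39505}{54} \approx -731.57$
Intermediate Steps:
$Y{\left(O,d \right)} = -3$
$K{\left(F,f \right)} = \frac{4}{3} + \frac{F}{3}$ ($K{\left(F,f \right)} = \frac{F + 4}{3} = \frac{4 + F}{3} = \frac{4}{3} + \frac{F}{3}$)
$V = -108$ ($V = 36 \left(-3\right) = -108$)
$K{\left(17,-21 \right)} \left(\frac{1319}{378} + V\right) = \left(\frac{4}{3} + \frac{1}{3} \cdot 17\right) \left(\frac{1319}{378} - 108\right) = \left(\frac{4}{3} + \frac{17}{3}\right) \left(1319 \cdot \frac{1}{378} - 108\right) = 7 \left(\frac{1319}{378} - 108\right) = 7 \left(- \frac{39505}{378}\right) = - \frac{39505}{54}$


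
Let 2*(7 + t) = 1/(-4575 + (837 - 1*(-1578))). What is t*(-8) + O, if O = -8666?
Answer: -4649399/540 ≈ -8610.0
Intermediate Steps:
t = -30241/4320 (t = -7 + 1/(2*(-4575 + (837 - 1*(-1578)))) = -7 + 1/(2*(-4575 + (837 + 1578))) = -7 + 1/(2*(-4575 + 2415)) = -7 + (½)/(-2160) = -7 + (½)*(-1/2160) = -7 - 1/4320 = -30241/4320 ≈ -7.0002)
t*(-8) + O = -30241/4320*(-8) - 8666 = 30241/540 - 8666 = -4649399/540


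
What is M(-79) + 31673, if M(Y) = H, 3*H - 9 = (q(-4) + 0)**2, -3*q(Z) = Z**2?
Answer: 855508/27 ≈ 31685.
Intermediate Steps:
q(Z) = -Z**2/3
H = 337/27 (H = 3 + (-1/3*(-4)**2 + 0)**2/3 = 3 + (-1/3*16 + 0)**2/3 = 3 + (-16/3 + 0)**2/3 = 3 + (-16/3)**2/3 = 3 + (1/3)*(256/9) = 3 + 256/27 = 337/27 ≈ 12.481)
M(Y) = 337/27
M(-79) + 31673 = 337/27 + 31673 = 855508/27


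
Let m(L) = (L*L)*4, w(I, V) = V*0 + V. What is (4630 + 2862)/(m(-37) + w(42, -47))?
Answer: 7492/5429 ≈ 1.3800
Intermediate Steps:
w(I, V) = V (w(I, V) = 0 + V = V)
m(L) = 4*L² (m(L) = L²*4 = 4*L²)
(4630 + 2862)/(m(-37) + w(42, -47)) = (4630 + 2862)/(4*(-37)² - 47) = 7492/(4*1369 - 47) = 7492/(5476 - 47) = 7492/5429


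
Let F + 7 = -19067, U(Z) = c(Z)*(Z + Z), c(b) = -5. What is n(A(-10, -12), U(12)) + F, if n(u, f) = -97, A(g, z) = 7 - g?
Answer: -19171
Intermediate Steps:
U(Z) = -10*Z (U(Z) = -5*(Z + Z) = -10*Z)
F = -19074 (F = -7 - 19067 = -19074)
n(A(-10, -12), U(12)) + F = -97 - 19074 = -19171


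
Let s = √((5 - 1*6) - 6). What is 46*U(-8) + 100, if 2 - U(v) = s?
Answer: 192 - 46*I*√7 ≈ 192.0 - 121.7*I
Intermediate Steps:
s = I*√7 (s = √((5 - 6) - 6) = √(-1 - 6) = √(-7) = I*√7 ≈ 2.6458*I)
U(v) = 2 - I*√7
46*U(-8) + 100 = 46*(2 - I*√7) + 100 = (92 - 46*I*√7) + 100 = 192 - 46*I*√7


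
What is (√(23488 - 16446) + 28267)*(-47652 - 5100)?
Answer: -1491140784 - 52752*√7042 ≈ -1.4956e+9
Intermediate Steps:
(√(23488 - 16446) + 28267)*(-47652 - 5100) = (√7042 + 28267)*(-52752) = (28267 + √7042)*(-52752) = -1491140784 - 52752*√7042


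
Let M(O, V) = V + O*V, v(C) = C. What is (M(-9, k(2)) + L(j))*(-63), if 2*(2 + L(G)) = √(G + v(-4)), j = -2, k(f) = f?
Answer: 1134 - 63*I*√6/2 ≈ 1134.0 - 77.159*I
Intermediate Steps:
L(G) = -2 + √(-4 + G)/2 (L(G) = -2 + √(G - 4)/2 = -2 + √(-4 + G)/2)
(M(-9, k(2)) + L(j))*(-63) = (2*(1 - 9) + (-2 + √(-4 - 2)/2))*(-63) = (2*(-8) + (-2 + √(-6)/2))*(-63) = (-16 + (-2 + (I*√6)/2))*(-63) = (-16 + (-2 + I*√6/2))*(-63) = (-18 + I*√6/2)*(-63) = 1134 - 63*I*√6/2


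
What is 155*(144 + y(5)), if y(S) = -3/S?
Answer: 22227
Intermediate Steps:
155*(144 + y(5)) = 155*(144 - 3/5) = 155*(144 - 3*⅕) = 155*(144 - ⅗) = 155*(717/5) = 22227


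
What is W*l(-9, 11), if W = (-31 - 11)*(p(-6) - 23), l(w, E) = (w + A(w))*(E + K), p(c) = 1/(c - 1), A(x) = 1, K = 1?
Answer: -93312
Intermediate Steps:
p(c) = 1/(-1 + c)
l(w, E) = (1 + E)*(1 + w) (l(w, E) = (w + 1)*(E + 1) = (1 + w)*(1 + E) = (1 + E)*(1 + w))
W = 972 (W = (-31 - 11)*(1/(-1 - 6) - 23) = -42*(1/(-7) - 23) = -42*(-⅐ - 23) = -42*(-162/7) = 972)
W*l(-9, 11) = 972*(1 + 11 - 9 + 11*(-9)) = 972*(1 + 11 - 9 - 99) = 972*(-96) = -93312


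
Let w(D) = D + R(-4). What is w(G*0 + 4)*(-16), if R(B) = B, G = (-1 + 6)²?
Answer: 0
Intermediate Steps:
G = 25 (G = 5² = 25)
w(D) = -4 + D (w(D) = D - 4 = -4 + D)
w(G*0 + 4)*(-16) = (-4 + (25*0 + 4))*(-16) = (-4 + (0 + 4))*(-16) = (-4 + 4)*(-16) = 0*(-16) = 0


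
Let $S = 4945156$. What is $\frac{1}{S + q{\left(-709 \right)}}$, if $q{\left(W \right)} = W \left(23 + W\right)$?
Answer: $\frac{1}{5431530} \approx 1.8411 \cdot 10^{-7}$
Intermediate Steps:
$\frac{1}{S + q{\left(-709 \right)}} = \frac{1}{4945156 - 709 \left(23 - 709\right)} = \frac{1}{4945156 - -486374} = \frac{1}{4945156 + 486374} = \frac{1}{5431530}$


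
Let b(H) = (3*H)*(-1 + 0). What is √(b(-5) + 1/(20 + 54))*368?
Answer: 184*√82214/37 ≈ 1425.9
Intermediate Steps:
b(H) = -3*H (b(H) = (3*H)*(-1) = -3*H)
√(b(-5) + 1/(20 + 54))*368 = √(-3*(-5) + 1/(20 + 54))*368 = √(15 + 1/74)*368 = √(1111/74)*368 = (√82214/74)*368 = 184*√82214/37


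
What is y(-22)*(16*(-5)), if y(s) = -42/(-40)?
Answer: -84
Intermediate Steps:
y(s) = 21/20 (y(s) = -42*(-1/40) = 21/20)
y(-22)*(16*(-5)) = 21*(16*(-5))/20 = (21/20)*(-80) = -84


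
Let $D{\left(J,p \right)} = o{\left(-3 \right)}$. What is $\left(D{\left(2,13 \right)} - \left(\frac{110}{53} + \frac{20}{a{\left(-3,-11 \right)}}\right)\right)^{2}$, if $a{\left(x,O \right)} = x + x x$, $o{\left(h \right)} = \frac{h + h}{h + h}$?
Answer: $\frac{491401}{25281} \approx 19.438$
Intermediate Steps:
$o{\left(h \right)} = 1$ ($o{\left(h \right)} = \frac{2 h}{2 h} = 2 h \frac{1}{2 h} = 1$)
$D{\left(J,p \right)} = 1$
$a{\left(x,O \right)} = x + x^{2}$
$\left(D{\left(2,13 \right)} - \left(\frac{110}{53} + \frac{20}{a{\left(-3,-11 \right)}}\right)\right)^{2} = \left(1 - \left(\frac{110}{53} + 20 \left(- \frac{1}{3 \left(1 - 3\right)}\right)\right)\right)^{2} = \left(1 - \left(\frac{110}{53} + \frac{20}{\left(-3\right) \left(-2\right)}\right)\right)^{2} = \left(1 - \left(\frac{110}{53} + \frac{20}{6}\right)\right)^{2} = \left(1 - \frac{860}{159}\right)^{2} = \left(- \frac{701}{159}\right)^{2} = \frac{491401}{25281}$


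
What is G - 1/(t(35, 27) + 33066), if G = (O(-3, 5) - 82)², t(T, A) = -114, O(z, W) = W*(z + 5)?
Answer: 170823167/32952 ≈ 5184.0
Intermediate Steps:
O(z, W) = W*(5 + z)
G = 5184 (G = (5*(5 - 3) - 82)² = (5*2 - 82)² = (10 - 82)² = (-72)² = 5184)
G - 1/(t(35, 27) + 33066) = 5184 - 1/(-114 + 33066) = 5184 - 1/32952 = 170823167/32952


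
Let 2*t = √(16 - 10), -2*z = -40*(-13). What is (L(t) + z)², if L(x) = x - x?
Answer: 67600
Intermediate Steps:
z = -260 (z = -(-20)*(-13) = -½*520 = -260)
t = √6/2 (t = √(16 - 10)/2 = √6/2 ≈ 1.2247)
L(x) = 0
(L(t) + z)² = (0 - 260)² = (-260)² = 67600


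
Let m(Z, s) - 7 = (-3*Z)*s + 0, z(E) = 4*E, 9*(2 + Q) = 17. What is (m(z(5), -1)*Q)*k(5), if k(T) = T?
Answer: -335/9 ≈ -37.222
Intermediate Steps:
Q = -⅑ (Q = -2 + (⅑)*17 = -2 + 17/9 = -⅑ ≈ -0.11111)
m(Z, s) = 7 - 3*Z*s (m(Z, s) = 7 + ((-3*Z)*s + 0) = 7 + (-3*Z*s + 0) = 7 - 3*Z*s)
(m(z(5), -1)*Q)*k(5) = ((7 - 3*4*5*(-1))*(-⅑))*5 = ((7 - 3*20*(-1))*(-⅑))*5 = ((7 + 60)*(-⅑))*5 = (67*(-⅑))*5 = -67/9*5 = -335/9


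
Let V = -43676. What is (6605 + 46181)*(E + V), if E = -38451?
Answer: -4335155822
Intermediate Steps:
(6605 + 46181)*(E + V) = (6605 + 46181)*(-38451 - 43676) = 52786*(-82127) = -4335155822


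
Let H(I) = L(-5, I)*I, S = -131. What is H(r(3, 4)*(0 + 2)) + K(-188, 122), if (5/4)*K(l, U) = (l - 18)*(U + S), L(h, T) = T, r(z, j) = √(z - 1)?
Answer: 7456/5 ≈ 1491.2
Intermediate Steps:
r(z, j) = √(-1 + z)
H(I) = I² (H(I) = I*I = I²)
K(l, U) = 4*(-131 + U)*(-18 + l)/5 (K(l, U) = 4*((l - 18)*(U - 131))/5 = 4*((-18 + l)*(-131 + U))/5 = 4*((-131 + U)*(-18 + l))/5 = 4*(-131 + U)*(-18 + l)/5)
H(r(3, 4)*(0 + 2)) + K(-188, 122) = (√(-1 + 3)*(0 + 2))² + (9432/5 - 524/5*(-188) - 72/5*122 + (⅘)*122*(-188)) = (√2*2)² + (9432/5 + 98512/5 - 8784/5 - 91744/5) = (2*√2)² + 7416/5 = 8 + 7416/5 = 7456/5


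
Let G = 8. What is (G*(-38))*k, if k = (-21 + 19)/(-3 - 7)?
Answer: -304/5 ≈ -60.800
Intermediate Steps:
k = ⅕ (k = -2/(-10) = -2*(-⅒) = ⅕ ≈ 0.20000)
(G*(-38))*k = (8*(-38))*(⅕) = -304*⅕ = -304/5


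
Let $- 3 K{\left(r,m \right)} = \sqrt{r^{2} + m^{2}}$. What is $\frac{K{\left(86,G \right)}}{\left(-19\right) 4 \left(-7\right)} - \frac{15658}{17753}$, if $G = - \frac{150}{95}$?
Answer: $- \frac{15658}{17753} - \frac{\sqrt{667714}}{15162} \approx -0.93589$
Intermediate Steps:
$G = - \frac{30}{19}$ ($G = \left(-150\right) \frac{1}{95} = - \frac{30}{19} \approx -1.5789$)
$K{\left(r,m \right)} = - \frac{\sqrt{m^{2} + r^{2}}}{3}$ ($K{\left(r,m \right)} = - \frac{\sqrt{r^{2} + m^{2}}}{3} = - \frac{\sqrt{m^{2} + r^{2}}}{3}$)
$\frac{K{\left(86,G \right)}}{\left(-19\right) 4 \left(-7\right)} - \frac{15658}{17753} = \frac{\left(- \frac{1}{3}\right) \sqrt{\left(- \frac{30}{19}\right)^{2} + 86^{2}}}{\left(-19\right) 4 \left(-7\right)} - \frac{15658}{17753} = \frac{\left(- \frac{1}{3}\right) \sqrt{\frac{900}{361} + 7396}}{\left(-76\right) \left(-7\right)} - \frac{15658}{17753} = \frac{\left(- \frac{1}{3}\right) \sqrt{\frac{2670856}{361}}}{532} - \frac{15658}{17753} = - \frac{\frac{2}{19} \sqrt{667714}}{3} \cdot \frac{1}{532} - \frac{15658}{17753} = - \frac{2 \sqrt{667714}}{57} \cdot \frac{1}{532} - \frac{15658}{17753} = - \frac{\sqrt{667714}}{15162} - \frac{15658}{17753} = - \frac{15658}{17753} - \frac{\sqrt{667714}}{15162}$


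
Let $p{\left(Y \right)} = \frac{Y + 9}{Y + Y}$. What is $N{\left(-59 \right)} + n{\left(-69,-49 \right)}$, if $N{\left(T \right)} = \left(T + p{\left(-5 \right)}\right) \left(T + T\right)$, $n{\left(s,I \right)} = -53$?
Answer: $\frac{34781}{5} \approx 6956.2$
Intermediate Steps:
$p{\left(Y \right)} = \frac{9 + Y}{2 Y}$
$N{\left(T \right)} = 2 T \left(- \frac{2}{5} + T\right)$ ($N{\left(T \right)} = \left(T + \frac{9 - 5}{2 \left(-5\right)}\right) \left(T + T\right) = \left(T + \frac{1}{2} \left(- \frac{1}{5}\right) 4\right) 2 T = \left(T - \frac{2}{5}\right) 2 T = \left(- \frac{2}{5} + T\right) 2 T = 2 T \left(- \frac{2}{5} + T\right)$)
$N{\left(-59 \right)} + n{\left(-69,-49 \right)} = \frac{2}{5} \left(-59\right) \left(-2 + 5 \left(-59\right)\right) - 53 = \frac{2}{5} \left(-59\right) \left(-2 - 295\right) - 53 = \frac{2}{5} \left(-59\right) \left(-297\right) - 53 = \frac{35046}{5} - 53 = \frac{34781}{5}$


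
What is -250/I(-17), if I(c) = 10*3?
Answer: -25/3 ≈ -8.3333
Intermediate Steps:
I(c) = 30
-250/I(-17) = -250/30 = -250*1/30 = -25/3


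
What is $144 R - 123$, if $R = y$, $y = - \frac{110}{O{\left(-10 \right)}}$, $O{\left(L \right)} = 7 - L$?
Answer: $- \frac{17931}{17} \approx -1054.8$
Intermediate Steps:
$y = - \frac{110}{17}$ ($y = - \frac{110}{7 - -10} = - \frac{110}{7 + 10} = - \frac{110}{17} \approx -6.4706$)
$R = - \frac{110}{17} \approx -6.4706$
$144 R - 123 = 144 \left(- \frac{110}{17}\right) - 123 = - \frac{15840}{17} - 123 = - \frac{17931}{17}$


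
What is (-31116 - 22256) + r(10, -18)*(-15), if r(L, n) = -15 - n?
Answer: -53417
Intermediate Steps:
(-31116 - 22256) + r(10, -18)*(-15) = (-31116 - 22256) + (-15 - 1*(-18))*(-15) = -53372 + (-15 + 18)*(-15) = -53372 + 3*(-15) = -53372 - 45 = -53417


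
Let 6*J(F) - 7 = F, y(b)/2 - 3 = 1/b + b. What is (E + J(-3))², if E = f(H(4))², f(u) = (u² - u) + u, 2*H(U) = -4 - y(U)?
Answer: 31618072770025/589824 ≈ 5.3606e+7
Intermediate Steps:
y(b) = 6 + 2*b + 2/b (y(b) = 6 + 2*(1/b + b) = 6 + 2*(b + 1/b) = 6 + (2*b + 2/b) = 6 + 2*b + 2/b)
J(F) = 7/6 + F/6
H(U) = -5 - U - 1/U (H(U) = (-4 - (6 + 2*U + 2/U))/2 = (-4 + (-6 - 2*U - 2/U))/2 = (-10 - 2*U - 2/U)/2 = -5 - U - 1/U)
f(u) = u²
E = 1874161/256 (E = ((-5 - 1*4 - 1/4)²)² = ((-5 - 4 - 1*¼)²)² = ((-5 - 4 - ¼)²)² = ((-37/4)²)² = (1369/16)² = 1874161/256 ≈ 7320.9)
(E + J(-3))² = (1874161/256 + (7/6 + (⅙)*(-3)))² = (1874161/256 + (7/6 - ½))² = (1874161/256 + ⅔)² = (5622995/768)² = 31618072770025/589824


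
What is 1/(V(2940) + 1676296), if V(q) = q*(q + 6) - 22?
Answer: 1/10337514 ≈ 9.6735e-8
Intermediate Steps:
V(q) = -22 + q*(6 + q) (V(q) = q*(6 + q) - 22 = -22 + q*(6 + q))
1/(V(2940) + 1676296) = 1/((-22 + 2940² + 6*2940) + 1676296) = 1/((-22 + 8643600 + 17640) + 1676296) = 1/(8661218 + 1676296) = 1/10337514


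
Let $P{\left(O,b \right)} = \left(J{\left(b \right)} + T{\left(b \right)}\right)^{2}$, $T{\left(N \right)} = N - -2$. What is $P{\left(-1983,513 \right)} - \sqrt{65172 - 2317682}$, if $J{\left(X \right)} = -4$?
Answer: $261121 - i \sqrt{2252510} \approx 2.6112 \cdot 10^{5} - 1500.8 i$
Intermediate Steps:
$T{\left(N \right)} = 2 + N$ ($T{\left(N \right)} = N + 2 = 2 + N$)
$P{\left(O,b \right)} = \left(-2 + b\right)^{2}$ ($P{\left(O,b \right)} = \left(-4 + \left(2 + b\right)\right)^{2} = \left(-2 + b\right)^{2}$)
$P{\left(-1983,513 \right)} - \sqrt{65172 - 2317682} = \left(-2 + 513\right)^{2} - \sqrt{65172 - 2317682} = 511^{2} - \sqrt{-2252510} = 261121 - i \sqrt{2252510}$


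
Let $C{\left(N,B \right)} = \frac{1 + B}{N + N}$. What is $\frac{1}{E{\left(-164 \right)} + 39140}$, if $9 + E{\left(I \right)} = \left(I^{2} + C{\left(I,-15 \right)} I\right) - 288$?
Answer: $\frac{1}{65732} \approx 1.5213 \cdot 10^{-5}$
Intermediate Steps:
$C{\left(N,B \right)} = \frac{1 + B}{2 N}$
$E{\left(I \right)} = -304 + I^{2}$ ($E{\left(I \right)} = -9 - \left(288 - I^{2} - \frac{1 - 15}{2 I} I\right) = -9 - \left(288 - I^{2} - \frac{1}{2} \frac{1}{I} \left(-14\right) I\right) = -9 - \left(288 - I^{2} - - \frac{7}{I} I\right) = -9 + \left(\left(I^{2} - 7\right) - 288\right) = -9 + \left(\left(-7 + I^{2}\right) - 288\right) = -9 + \left(-295 + I^{2}\right) = -304 + I^{2}$)
$\frac{1}{E{\left(-164 \right)} + 39140} = \frac{1}{\left(-304 + \left(-164\right)^{2}\right) + 39140} = \frac{1}{\left(-304 + 26896\right) + 39140} = \frac{1}{26592 + 39140} = \frac{1}{65732}$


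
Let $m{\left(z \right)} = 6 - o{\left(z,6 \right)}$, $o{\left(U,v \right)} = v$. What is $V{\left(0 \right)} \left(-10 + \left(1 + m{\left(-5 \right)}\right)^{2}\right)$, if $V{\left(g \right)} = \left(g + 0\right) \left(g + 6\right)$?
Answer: $0$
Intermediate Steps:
$V{\left(g \right)} = g \left(6 + g\right)$
$m{\left(z \right)} = 0$ ($m{\left(z \right)} = 6 - 6 = 0$)
$V{\left(0 \right)} \left(-10 + \left(1 + m{\left(-5 \right)}\right)^{2}\right) = 0 \left(6 + 0\right) \left(-10 + \left(1 + 0\right)^{2}\right) = 0 \cdot 6 \left(-10 + 1^{2}\right) = 0 \left(-10 + 1\right) = 0 \left(-9\right) = 0$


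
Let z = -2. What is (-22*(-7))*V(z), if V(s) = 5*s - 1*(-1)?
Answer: -1386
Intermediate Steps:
V(s) = 1 + 5*s (V(s) = 5*s + 1 = 1 + 5*s)
(-22*(-7))*V(z) = (-22*(-7))*(1 + 5*(-2)) = 154*(1 - 10) = 154*(-9) = -1386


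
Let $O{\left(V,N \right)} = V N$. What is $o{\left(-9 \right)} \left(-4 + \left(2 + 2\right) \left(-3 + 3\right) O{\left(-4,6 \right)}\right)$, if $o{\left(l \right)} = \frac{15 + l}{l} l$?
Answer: $-24$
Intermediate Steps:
$O{\left(V,N \right)} = N V$
$o{\left(l \right)} = 15 + l$ ($o{\left(l \right)} = \frac{15 + l}{l} l = 15 + l$)
$o{\left(-9 \right)} \left(-4 + \left(2 + 2\right) \left(-3 + 3\right) O{\left(-4,6 \right)}\right) = \left(15 - 9\right) \left(-4 + \left(2 + 2\right) \left(-3 + 3\right) 6 \left(-4\right)\right) = 6 \left(-4 + 4 \cdot 0 \left(-24\right)\right) = 6 \left(-4 + 0 \left(-24\right)\right) = 6 \left(-4 + 0\right) = 6 \left(-4\right) = -24$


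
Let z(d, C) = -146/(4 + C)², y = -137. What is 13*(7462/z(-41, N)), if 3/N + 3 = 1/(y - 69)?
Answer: -167440310492/27970753 ≈ -5986.3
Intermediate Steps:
N = -618/619 (N = 3/(-3 + 1/(-137 - 69)) = 3/(-3 + 1/(-206)) = 3/(-3 - 1/206) = 3/(-619/206) = 3*(-206/619) = -618/619 ≈ -0.99838)
z(d, C) = -146/(4 + C)²
13*(7462/z(-41, N)) = 13*(7462/((-146/(4 - 618/619)²))) = 13*(7462/((-146/(1858/619)²))) = 13*(7462/((-146*383161/3452164))) = 13*(7462/(-27970753/1726082)) = 13*(7462*(-1726082/27970753)) = 13*(-12880023884/27970753) = -167440310492/27970753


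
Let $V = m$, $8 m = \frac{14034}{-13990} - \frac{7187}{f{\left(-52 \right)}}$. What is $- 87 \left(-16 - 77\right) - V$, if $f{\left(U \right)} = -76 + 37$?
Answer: $\frac{8804061319}{1091220} \approx 8068.1$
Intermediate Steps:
$f{\left(U \right)} = -39$
$m = \frac{24999701}{1091220}$ ($m = \frac{\frac{14034}{-13990} - \frac{7187}{-39}}{8} = \frac{14034 \left(- \frac{1}{13990}\right) - - \frac{7187}{39}}{8} = \frac{- \frac{7017}{6995} + \frac{7187}{39}}{8} = \frac{1}{8} \cdot \frac{49999402}{272805} = \frac{24999701}{1091220} \approx 22.91$)
$V = \frac{24999701}{1091220} \approx 22.91$
$- 87 \left(-16 - 77\right) - V = - 87 \left(-16 - 77\right) - \frac{24999701}{1091220} = \left(-87\right) \left(-93\right) - \frac{24999701}{1091220} = 8091 - \frac{24999701}{1091220} = \frac{8804061319}{1091220}$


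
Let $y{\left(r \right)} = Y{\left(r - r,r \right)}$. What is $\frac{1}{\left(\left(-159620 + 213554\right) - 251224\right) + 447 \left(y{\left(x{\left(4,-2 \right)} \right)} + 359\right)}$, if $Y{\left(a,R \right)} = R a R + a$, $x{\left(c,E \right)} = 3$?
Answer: $- \frac{1}{36817} \approx -2.7161 \cdot 10^{-5}$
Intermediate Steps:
$Y{\left(a,R \right)} = a + a R^{2}$ ($Y{\left(a,R \right)} = a R^{2} + a = a + a R^{2}$)
$y{\left(r \right)} = 0$ ($y{\left(r \right)} = \left(r - r\right) \left(1 + r^{2}\right) = 0 \left(1 + r^{2}\right) = 0$)
$\frac{1}{\left(\left(-159620 + 213554\right) - 251224\right) + 447 \left(y{\left(x{\left(4,-2 \right)} \right)} + 359\right)} = \frac{1}{\left(\left(-159620 + 213554\right) - 251224\right) + 447 \left(0 + 359\right)} = \frac{1}{\left(53934 - 251224\right) + 447 \cdot 359} = \frac{1}{-197290 + 160473} = \frac{1}{-36817} = - \frac{1}{36817}$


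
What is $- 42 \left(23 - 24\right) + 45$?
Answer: $87$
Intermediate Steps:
$- 42 \left(23 - 24\right) + 45 = \left(-42\right) \left(-1\right) + 45 = 42 + 45 = 87$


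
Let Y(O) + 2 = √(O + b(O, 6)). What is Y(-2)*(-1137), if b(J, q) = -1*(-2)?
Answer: 2274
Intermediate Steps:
b(J, q) = 2
Y(O) = -2 + √(2 + O) (Y(O) = -2 + √(O + 2) = -2 + √(2 + O))
Y(-2)*(-1137) = (-2 + √(2 - 2))*(-1137) = (-2 + √0)*(-1137) = (-2 + 0)*(-1137) = -2*(-1137) = 2274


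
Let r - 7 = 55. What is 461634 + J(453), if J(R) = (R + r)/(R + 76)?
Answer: 244204901/529 ≈ 4.6164e+5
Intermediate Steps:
r = 62 (r = 7 + 55 = 62)
J(R) = (62 + R)/(76 + R) (J(R) = (R + 62)/(R + 76) = (62 + R)/(76 + R))
461634 + J(453) = 461634 + (62 + 453)/(76 + 453) = 461634 + 515/529 = 244204901/529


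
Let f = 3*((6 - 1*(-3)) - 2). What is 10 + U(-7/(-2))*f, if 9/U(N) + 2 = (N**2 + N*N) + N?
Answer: 449/26 ≈ 17.269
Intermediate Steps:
f = 21 (f = 3*((6 + 3) - 2) = 3*(9 - 2) = 3*7 = 21)
U(N) = 9/(-2 + N + 2*N**2) (U(N) = 9/(-2 + ((N**2 + N*N) + N)) = 9/(-2 + ((N**2 + N**2) + N)) = 9/(-2 + (2*N**2 + N)) = 9/(-2 + (N + 2*N**2)) = 9/(-2 + N + 2*N**2))
10 + U(-7/(-2))*f = 10 + (9/(-2 - 7/(-2) + 2*(-7/(-2))**2))*21 = 10 + (9/(-2 - 7*(-1/2) + 2*(-7*(-1/2))**2))*21 = 10 + (9/(-2 + 7/2 + 2*(7/2)**2))*21 = 10 + (9/(-2 + 7/2 + 2*(49/4)))*21 = 10 + (9/(-2 + 7/2 + 49/2))*21 = 10 + (9/26)*21 = 10 + 189/26 = 449/26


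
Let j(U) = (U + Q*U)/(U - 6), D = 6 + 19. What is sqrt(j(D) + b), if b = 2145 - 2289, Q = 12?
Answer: I*sqrt(45809)/19 ≈ 11.265*I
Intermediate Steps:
b = -144
D = 25
j(U) = 13*U/(-6 + U) (j(U) = (U + 12*U)/(U - 6) = (13*U)/(-6 + U) = 13*U/(-6 + U))
sqrt(j(D) + b) = sqrt(13*25/(-6 + 25) - 144) = sqrt(13*25/19 - 144) = sqrt(13*25*(1/19) - 144) = sqrt(325/19 - 144) = sqrt(-2411/19) = I*sqrt(45809)/19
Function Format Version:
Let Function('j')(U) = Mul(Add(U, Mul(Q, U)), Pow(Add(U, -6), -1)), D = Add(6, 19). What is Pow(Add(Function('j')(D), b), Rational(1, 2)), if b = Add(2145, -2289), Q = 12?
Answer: Mul(Rational(1, 19), I, Pow(45809, Rational(1, 2))) ≈ Mul(11.265, I)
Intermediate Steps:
b = -144
D = 25
Function('j')(U) = Mul(13, U, Pow(Add(-6, U), -1)) (Function('j')(U) = Mul(Add(U, Mul(12, U)), Pow(Add(U, -6), -1)) = Mul(Mul(13, U), Pow(Add(-6, U), -1)) = Mul(13, U, Pow(Add(-6, U), -1)))
Pow(Add(Function('j')(D), b), Rational(1, 2)) = Pow(Add(Mul(13, 25, Pow(Add(-6, 25), -1)), -144), Rational(1, 2)) = Pow(Add(Mul(13, 25, Pow(19, -1)), -144), Rational(1, 2)) = Pow(Add(Mul(13, 25, Rational(1, 19)), -144), Rational(1, 2)) = Pow(Add(Rational(325, 19), -144), Rational(1, 2)) = Pow(Rational(-2411, 19), Rational(1, 2)) = Mul(Rational(1, 19), I, Pow(45809, Rational(1, 2)))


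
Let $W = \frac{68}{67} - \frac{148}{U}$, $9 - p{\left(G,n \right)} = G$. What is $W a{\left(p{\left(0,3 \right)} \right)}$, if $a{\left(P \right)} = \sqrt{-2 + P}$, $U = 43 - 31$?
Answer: $- \frac{2275 \sqrt{7}}{201} \approx -29.946$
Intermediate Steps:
$U = 12$
$p{\left(G,n \right)} = 9 - G$
$W = - \frac{2275}{201}$ ($W = \frac{68}{67} - \frac{148}{12} = 68 \cdot \frac{1}{67} - \frac{37}{3} = \frac{68}{67} - \frac{37}{3} = - \frac{2275}{201} \approx -11.318$)
$W a{\left(p{\left(0,3 \right)} \right)} = - \frac{2275 \sqrt{-2 + \left(9 - 0\right)}}{201} = - \frac{2275 \sqrt{-2 + \left(9 + 0\right)}}{201} = - \frac{2275 \sqrt{-2 + 9}}{201} = - \frac{2275 \sqrt{7}}{201}$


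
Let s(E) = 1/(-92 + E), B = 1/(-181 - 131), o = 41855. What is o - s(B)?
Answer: 1201448087/28705 ≈ 41855.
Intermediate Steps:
B = -1/312 (B = 1/(-312) = -1/312 ≈ -0.0032051)
o - s(B) = 41855 - 1/(-92 - 1/312) = 41855 - 1/(-28705/312) = 41855 - 1*(-312/28705) = 41855 + 312/28705 = 1201448087/28705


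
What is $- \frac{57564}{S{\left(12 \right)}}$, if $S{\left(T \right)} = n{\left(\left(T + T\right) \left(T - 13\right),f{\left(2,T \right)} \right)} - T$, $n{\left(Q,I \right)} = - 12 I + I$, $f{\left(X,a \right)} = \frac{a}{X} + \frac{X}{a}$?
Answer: $\frac{345384}{479} \approx 721.05$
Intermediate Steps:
$f{\left(X,a \right)} = \frac{X}{a} + \frac{a}{X}$
$n{\left(Q,I \right)} = - 11 I$
$S{\left(T \right)} = - \frac{22}{T} - \frac{13 T}{2}$ ($S{\left(T \right)} = - 11 \left(\frac{2}{T} + \frac{T}{2}\right) - T = - 11 \left(\frac{T}{2} + \frac{2}{T}\right) - T = \left(- \frac{22}{T} - \frac{11 T}{2}\right) - T = - \frac{22}{T} - \frac{13 T}{2}$)
$- \frac{57564}{S{\left(12 \right)}} = - \frac{57564}{- \frac{22}{12} - 78} = - \frac{57564}{\left(-22\right) \frac{1}{12} - 78} = - \frac{57564}{- \frac{11}{6} - 78} = - \frac{57564}{- \frac{479}{6}} = \left(-57564\right) \left(- \frac{6}{479}\right) = \frac{345384}{479}$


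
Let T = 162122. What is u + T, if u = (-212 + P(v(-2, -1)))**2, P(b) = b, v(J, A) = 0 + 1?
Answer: 206643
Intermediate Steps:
v(J, A) = 1
u = 44521 (u = (-212 + 1)**2 = (-211)**2 = 44521)
u + T = 44521 + 162122 = 206643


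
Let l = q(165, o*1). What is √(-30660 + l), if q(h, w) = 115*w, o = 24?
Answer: 30*I*√31 ≈ 167.03*I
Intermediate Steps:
l = 2760 (l = 115*(24*1) = 115*24 = 2760)
√(-30660 + l) = √(-30660 + 2760) = √(-27900) = 30*I*√31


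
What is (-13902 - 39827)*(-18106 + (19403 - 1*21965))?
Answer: 1110470972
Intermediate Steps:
(-13902 - 39827)*(-18106 + (19403 - 1*21965)) = -53729*(-18106 + (19403 - 21965)) = -53729*(-18106 - 2562) = -53729*(-20668) = 1110470972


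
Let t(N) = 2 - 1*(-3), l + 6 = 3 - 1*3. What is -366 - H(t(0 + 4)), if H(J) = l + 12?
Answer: -372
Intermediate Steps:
l = -6 (l = -6 + (3 - 1*3) = -6 + (3 - 3) = -6 + 0 = -6)
t(N) = 5 (t(N) = 2 + 3 = 5)
H(J) = 6 (H(J) = -6 + 12 = 6)
-366 - H(t(0 + 4)) = -366 - 1*6 = -366 - 6 = -372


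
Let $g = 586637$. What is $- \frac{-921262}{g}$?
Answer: $\frac{921262}{586637} \approx 1.5704$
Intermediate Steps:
$- \frac{-921262}{g} = - \frac{-921262}{586637} = \left(-1\right) \left(- \frac{921262}{586637}\right) = \frac{921262}{586637}$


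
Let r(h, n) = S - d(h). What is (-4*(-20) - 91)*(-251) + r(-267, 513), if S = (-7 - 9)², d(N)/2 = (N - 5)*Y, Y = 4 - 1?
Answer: 4649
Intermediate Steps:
Y = 3
d(N) = -30 + 6*N (d(N) = 2*((N - 5)*3) = 2*((-5 + N)*3) = 2*(-15 + 3*N) = -30 + 6*N)
S = 256 (S = (-16)² = 256)
r(h, n) = 286 - 6*h (r(h, n) = 256 - (-30 + 6*h) = 256 + (30 - 6*h) = 286 - 6*h)
(-4*(-20) - 91)*(-251) + r(-267, 513) = (-4*(-20) - 91)*(-251) + (286 - 6*(-267)) = (80 - 91)*(-251) + (286 + 1602) = -11*(-251) + 1888 = 2761 + 1888 = 4649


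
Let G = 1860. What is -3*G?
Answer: -5580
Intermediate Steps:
-3*G = -3*1860 = -5580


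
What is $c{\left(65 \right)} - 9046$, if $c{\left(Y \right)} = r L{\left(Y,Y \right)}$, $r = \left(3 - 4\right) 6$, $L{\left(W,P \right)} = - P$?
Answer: $-8656$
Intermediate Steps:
$r = -6$ ($r = \left(-1\right) 6 = -6$)
$c{\left(Y \right)} = 6 Y$ ($c{\left(Y \right)} = - 6 \left(- Y\right) = 6 Y$)
$c{\left(65 \right)} - 9046 = 6 \cdot 65 - 9046 = 390 - 9046 = -8656$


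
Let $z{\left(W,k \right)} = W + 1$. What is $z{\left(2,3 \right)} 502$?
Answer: $1506$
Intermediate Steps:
$z{\left(W,k \right)} = 1 + W$
$z{\left(2,3 \right)} 502 = \left(1 + 2\right) 502 = 3 \cdot 502 = 1506$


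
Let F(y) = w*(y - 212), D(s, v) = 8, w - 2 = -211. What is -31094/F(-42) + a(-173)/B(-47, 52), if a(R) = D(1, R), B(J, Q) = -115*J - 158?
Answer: -7396615/12661011 ≈ -0.58420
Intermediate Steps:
w = -209 (w = 2 - 211 = -209)
B(J, Q) = -158 - 115*J
a(R) = 8
F(y) = 44308 - 209*y (F(y) = -209*(y - 212) = -209*(-212 + y) = 44308 - 209*y)
-31094/F(-42) + a(-173)/B(-47, 52) = -31094/(44308 - 209*(-42)) + 8/(-158 - 115*(-47)) = -31094/(44308 + 8778) + 8/(-158 + 5405) = -31094/53086 + 8/5247 = -31094*1/53086 + 8*(1/5247) = -15547/26543 + 8/5247 = -7396615/12661011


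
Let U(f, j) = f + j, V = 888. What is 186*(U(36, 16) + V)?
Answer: 174840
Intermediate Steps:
186*(U(36, 16) + V) = 186*((36 + 16) + 888) = 186*(52 + 888) = 186*940 = 174840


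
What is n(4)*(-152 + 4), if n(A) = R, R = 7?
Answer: -1036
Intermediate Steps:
n(A) = 7
n(4)*(-152 + 4) = 7*(-152 + 4) = 7*(-148) = -1036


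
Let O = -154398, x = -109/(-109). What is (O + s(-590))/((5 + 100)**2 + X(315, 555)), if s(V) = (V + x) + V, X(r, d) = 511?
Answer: -155577/11536 ≈ -13.486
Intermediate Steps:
x = 1 (x = -109*(-1/109) = 1)
s(V) = 1 + 2*V (s(V) = (V + 1) + V = (1 + V) + V = 1 + 2*V)
(O + s(-590))/((5 + 100)**2 + X(315, 555)) = (-154398 + (1 + 2*(-590)))/((5 + 100)**2 + 511) = (-154398 + (1 - 1180))/(105**2 + 511) = (-154398 - 1179)/(11025 + 511) = -155577/11536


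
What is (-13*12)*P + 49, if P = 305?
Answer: -47531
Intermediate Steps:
(-13*12)*P + 49 = -13*12*305 + 49 = -156*305 + 49 = -47580 + 49 = -47531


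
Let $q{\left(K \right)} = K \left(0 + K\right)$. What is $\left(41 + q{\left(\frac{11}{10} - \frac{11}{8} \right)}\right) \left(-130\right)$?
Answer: $- \frac{854373}{160} \approx -5339.8$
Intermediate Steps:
$q{\left(K \right)} = K^{2}$ ($q{\left(K \right)} = K K = K^{2}$)
$\left(41 + q{\left(\frac{11}{10} - \frac{11}{8} \right)}\right) \left(-130\right) = \left(41 + \left(\frac{11}{10} - \frac{11}{8}\right)^{2}\right) \left(-130\right) = \left(41 + \left(- \frac{11}{40}\right)^{2}\right) \left(-130\right) = \left(41 + \frac{121}{1600}\right) \left(-130\right) = \frac{65721}{1600} \left(-130\right) = - \frac{854373}{160}$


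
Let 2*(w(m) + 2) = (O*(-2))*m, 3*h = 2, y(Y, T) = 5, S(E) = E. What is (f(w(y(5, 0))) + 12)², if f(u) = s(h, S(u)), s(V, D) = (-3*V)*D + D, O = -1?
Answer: 81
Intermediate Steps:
h = ⅔ (h = (⅓)*2 = ⅔ ≈ 0.66667)
s(V, D) = D - 3*D*V (s(V, D) = -3*D*V + D = D - 3*D*V)
w(m) = -2 + m (w(m) = -2 + ((-1*(-2))*m)/2 = -2 + (2*m)/2 = -2 + m)
f(u) = -u (f(u) = u*(1 - 3*⅔) = u*(1 - 2) = u*(-1) = -u)
(f(w(y(5, 0))) + 12)² = (-(-2 + 5) + 12)² = (-1*3 + 12)² = (-3 + 12)² = 9² = 81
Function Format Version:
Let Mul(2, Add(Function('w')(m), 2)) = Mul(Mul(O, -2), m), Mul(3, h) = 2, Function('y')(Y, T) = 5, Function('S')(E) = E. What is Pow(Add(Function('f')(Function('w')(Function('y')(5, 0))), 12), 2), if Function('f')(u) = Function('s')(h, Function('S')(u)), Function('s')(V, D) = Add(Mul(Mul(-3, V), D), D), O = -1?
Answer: 81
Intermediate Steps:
h = Rational(2, 3) (h = Mul(Rational(1, 3), 2) = Rational(2, 3) ≈ 0.66667)
Function('s')(V, D) = Add(D, Mul(-3, D, V)) (Function('s')(V, D) = Add(Mul(-3, D, V), D) = Add(D, Mul(-3, D, V)))
Function('w')(m) = Add(-2, m) (Function('w')(m) = Add(-2, Mul(Rational(1, 2), Mul(Mul(-1, -2), m))) = Add(-2, Mul(Rational(1, 2), Mul(2, m))) = Add(-2, m))
Function('f')(u) = Mul(-1, u) (Function('f')(u) = Mul(u, Add(1, Mul(-3, Rational(2, 3)))) = Mul(u, Add(1, -2)) = Mul(u, -1) = Mul(-1, u))
Pow(Add(Function('f')(Function('w')(Function('y')(5, 0))), 12), 2) = Pow(Add(Mul(-1, Add(-2, 5)), 12), 2) = Pow(Add(Mul(-1, 3), 12), 2) = Pow(Add(-3, 12), 2) = Pow(9, 2) = 81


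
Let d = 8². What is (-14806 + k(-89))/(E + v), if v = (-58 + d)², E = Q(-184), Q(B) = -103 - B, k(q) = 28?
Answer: -1642/13 ≈ -126.31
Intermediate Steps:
d = 64
E = 81 (E = -103 - 1*(-184) = -103 + 184 = 81)
v = 36 (v = (-58 + 64)² = 6² = 36)
(-14806 + k(-89))/(E + v) = (-14806 + 28)/(81 + 36) = -14778/117 = -14778*1/117 = -1642/13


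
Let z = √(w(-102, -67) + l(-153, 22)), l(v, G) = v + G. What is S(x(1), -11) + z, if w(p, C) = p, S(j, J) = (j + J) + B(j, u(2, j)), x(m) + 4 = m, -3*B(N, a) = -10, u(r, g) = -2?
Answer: -32/3 + I*√233 ≈ -10.667 + 15.264*I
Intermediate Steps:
B(N, a) = 10/3 (B(N, a) = -⅓*(-10) = 10/3)
x(m) = -4 + m
S(j, J) = 10/3 + J + j (S(j, J) = (j + J) + 10/3 = (J + j) + 10/3 = 10/3 + J + j)
l(v, G) = G + v
z = I*√233 (z = √(-102 + (22 - 153)) = √(-102 - 131) = √(-233) = I*√233 ≈ 15.264*I)
S(x(1), -11) + z = (10/3 - 11 + (-4 + 1)) + I*√233 = (10/3 - 11 - 3) + I*√233 = -32/3 + I*√233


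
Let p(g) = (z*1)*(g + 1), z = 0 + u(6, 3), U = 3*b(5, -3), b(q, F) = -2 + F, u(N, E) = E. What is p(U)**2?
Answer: 1764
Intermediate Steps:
U = -15 (U = 3*(-2 - 3) = 3*(-5) = -15)
z = 3 (z = 0 + 3 = 3)
p(g) = 3 + 3*g (p(g) = (3*1)*(g + 1) = 3*(1 + g) = 3 + 3*g)
p(U)**2 = (3 + 3*(-15))**2 = (3 - 45)**2 = (-42)**2 = 1764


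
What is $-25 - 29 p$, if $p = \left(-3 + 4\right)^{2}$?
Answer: $-54$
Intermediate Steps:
$p = 1$ ($p = 1^{2} = 1$)
$-25 - 29 p = -25 - 29 = -54$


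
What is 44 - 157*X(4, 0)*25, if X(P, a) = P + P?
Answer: -31356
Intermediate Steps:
X(P, a) = 2*P
44 - 157*X(4, 0)*25 = 44 - 157*2*4*25 = 44 - 1256*25 = 44 - 157*200 = 44 - 31400 = -31356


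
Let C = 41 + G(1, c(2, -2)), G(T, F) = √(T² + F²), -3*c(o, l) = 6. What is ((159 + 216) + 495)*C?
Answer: 35670 + 870*√5 ≈ 37615.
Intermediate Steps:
c(o, l) = -2 (c(o, l) = -⅓*6 = -2)
G(T, F) = √(F² + T²)
C = 41 + √5 (C = 41 + √((-2)² + 1²) = 41 + √(4 + 1) = 41 + √5 ≈ 43.236)
((159 + 216) + 495)*C = ((159 + 216) + 495)*(41 + √5) = (375 + 495)*(41 + √5) = 870*(41 + √5) = 35670 + 870*√5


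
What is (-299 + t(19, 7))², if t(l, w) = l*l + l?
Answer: 6561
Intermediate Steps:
t(l, w) = l + l² (t(l, w) = l² + l = l + l²)
(-299 + t(19, 7))² = (-299 + 19*(1 + 19))² = (-299 + 19*20)² = (-299 + 380)² = 81² = 6561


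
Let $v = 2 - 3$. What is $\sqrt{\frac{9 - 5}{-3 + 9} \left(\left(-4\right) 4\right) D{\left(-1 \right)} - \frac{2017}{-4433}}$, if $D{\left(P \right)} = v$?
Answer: $\frac{\sqrt{1967015193}}{13299} \approx 3.3349$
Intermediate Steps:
$v = -1$ ($v = 2 - 3 = -1$)
$D{\left(P \right)} = -1$
$\sqrt{\frac{9 - 5}{-3 + 9} \left(\left(-4\right) 4\right) D{\left(-1 \right)} - \frac{2017}{-4433}} = \sqrt{\frac{9 - 5}{-3 + 9} \left(\left(-4\right) 4\right) \left(-1\right) - \frac{2017}{-4433}} = \sqrt{\frac{4}{6} \left(-16\right) \left(-1\right) - - \frac{2017}{4433}} = \sqrt{4 \cdot \frac{1}{6} \left(-16\right) \left(-1\right) + \frac{2017}{4433}} = \sqrt{\frac{2}{3} \left(-16\right) \left(-1\right) + \frac{2017}{4433}} = \sqrt{\left(- \frac{32}{3}\right) \left(-1\right) + \frac{2017}{4433}} = \sqrt{\frac{32}{3} + \frac{2017}{4433}} = \sqrt{\frac{147907}{13299}} = \frac{\sqrt{1967015193}}{13299}$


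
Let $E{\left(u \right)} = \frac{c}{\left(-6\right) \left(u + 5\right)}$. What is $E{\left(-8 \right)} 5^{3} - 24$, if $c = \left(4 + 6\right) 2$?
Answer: $\frac{1034}{9} \approx 114.89$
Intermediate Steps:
$c = 20$ ($c = 10 \cdot 2 = 20$)
$E{\left(u \right)} = \frac{20}{-30 - 6 u}$ ($E{\left(u \right)} = \frac{20}{\left(-6\right) \left(u + 5\right)} = \frac{20}{\left(-6\right) \left(5 + u\right)} = \frac{20}{-30 - 6 u}$)
$E{\left(-8 \right)} 5^{3} - 24 = - \frac{10}{15 + 3 \left(-8\right)} 5^{3} - 24 = - \frac{10}{15 - 24} \cdot 125 - 24 = - \frac{10}{-9} \cdot 125 - 24 = \left(-10\right) \left(- \frac{1}{9}\right) 125 - 24 = \frac{10}{9} \cdot 125 - 24 = \frac{1250}{9} - 24 = \frac{1034}{9}$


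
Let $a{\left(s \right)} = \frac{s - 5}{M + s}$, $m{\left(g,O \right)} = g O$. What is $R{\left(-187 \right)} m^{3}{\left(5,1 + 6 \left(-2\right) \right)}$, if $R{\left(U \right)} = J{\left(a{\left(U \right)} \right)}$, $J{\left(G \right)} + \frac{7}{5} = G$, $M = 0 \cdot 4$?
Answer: $\frac{1055725}{17} \approx 62102.0$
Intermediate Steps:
$M = 0$
$m{\left(g,O \right)} = O g$
$a{\left(s \right)} = \frac{-5 + s}{s}$ ($a{\left(s \right)} = \frac{s - 5}{0 + s} = \frac{-5 + s}{s}$)
$J{\left(G \right)} = - \frac{7}{5} + G$
$R{\left(U \right)} = - \frac{7}{5} + \frac{-5 + U}{U}$
$R{\left(-187 \right)} m^{3}{\left(5,1 + 6 \left(-2\right) \right)} = \left(- \frac{2}{5} - \frac{5}{-187}\right) \left(\left(1 + 6 \left(-2\right)\right) 5\right)^{3} = \left(- \frac{2}{5} - - \frac{5}{187}\right) \left(\left(1 - 12\right) 5\right)^{3} = \left(- \frac{2}{5} + \frac{5}{187}\right) \left(\left(-11\right) 5\right)^{3} = - \frac{349 \left(-55\right)^{3}}{935} = \left(- \frac{349}{935}\right) \left(-166375\right) = \frac{1055725}{17}$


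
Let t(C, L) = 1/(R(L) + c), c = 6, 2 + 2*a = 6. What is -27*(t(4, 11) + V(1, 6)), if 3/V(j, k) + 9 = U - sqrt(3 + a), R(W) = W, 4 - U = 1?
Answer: 7425/527 - 81*sqrt(5)/31 ≈ 8.2466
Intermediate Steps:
U = 3 (U = 4 - 1*1 = 4 - 1 = 3)
a = 2 (a = -1 + (1/2)*6 = -1 + 3 = 2)
t(C, L) = 1/(6 + L) (t(C, L) = 1/(L + 6) = 1/(6 + L))
V(j, k) = 3/(-6 - sqrt(5)) (V(j, k) = 3/(-9 + (3 - sqrt(3 + 2))) = 3/(-9 + (3 - sqrt(5))) = 3/(-6 - sqrt(5)))
-27*(t(4, 11) + V(1, 6)) = -27*(1/(6 + 11) + (-18/31 + 3*sqrt(5)/31)) = -27*(1/17 + (-18/31 + 3*sqrt(5)/31)) = -27*(-275/527 + 3*sqrt(5)/31) = 7425/527 - 81*sqrt(5)/31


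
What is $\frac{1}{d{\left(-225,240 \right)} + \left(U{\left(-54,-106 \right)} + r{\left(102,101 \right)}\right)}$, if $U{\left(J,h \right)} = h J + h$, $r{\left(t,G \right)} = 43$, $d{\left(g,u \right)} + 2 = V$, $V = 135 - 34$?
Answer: $\frac{1}{5760} \approx 0.00017361$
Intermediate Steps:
$V = 101$ ($V = 135 - 34 = 101$)
$d{\left(g,u \right)} = 99$ ($d{\left(g,u \right)} = -2 + 101 = 99$)
$U{\left(J,h \right)} = h + J h$ ($U{\left(J,h \right)} = J h + h = h + J h$)
$\frac{1}{d{\left(-225,240 \right)} + \left(U{\left(-54,-106 \right)} + r{\left(102,101 \right)}\right)} = \frac{1}{99 - \left(-43 + 106 \left(1 - 54\right)\right)} = \frac{1}{99 + \left(\left(-106\right) \left(-53\right) + 43\right)} = \frac{1}{99 + \left(5618 + 43\right)} = \frac{1}{99 + 5661} = \frac{1}{5760}$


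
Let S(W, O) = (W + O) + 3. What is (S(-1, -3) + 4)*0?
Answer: 0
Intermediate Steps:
S(W, O) = 3 + O + W (S(W, O) = (O + W) + 3 = 3 + O + W)
(S(-1, -3) + 4)*0 = ((3 - 3 - 1) + 4)*0 = (-1 + 4)*0 = 3*0 = 0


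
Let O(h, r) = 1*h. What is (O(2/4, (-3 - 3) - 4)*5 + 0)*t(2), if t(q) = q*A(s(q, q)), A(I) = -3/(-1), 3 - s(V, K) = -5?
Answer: 15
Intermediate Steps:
s(V, K) = 8 (s(V, K) = 3 - 1*(-5) = 3 + 5 = 8)
A(I) = 3 (A(I) = -3*(-1) = 3)
O(h, r) = h
t(q) = 3*q (t(q) = q*3 = 3*q)
(O(2/4, (-3 - 3) - 4)*5 + 0)*t(2) = ((2/4)*5 + 0)*(3*2) = ((2*(1/4))*5 + 0)*6 = ((1/2)*5 + 0)*6 = (5/2 + 0)*6 = (5/2)*6 = 15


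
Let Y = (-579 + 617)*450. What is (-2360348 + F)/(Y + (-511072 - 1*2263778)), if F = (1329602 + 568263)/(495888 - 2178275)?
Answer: 1323673562847/1546534249750 ≈ 0.85590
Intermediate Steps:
F = -1897865/1682387 (F = 1897865/(-1682387) = 1897865*(-1/1682387) = -1897865/1682387 ≈ -1.1281)
Y = 17100 (Y = 38*450 = 17100)
(-2360348 + F)/(Y + (-511072 - 1*2263778)) = (-2360348 - 1897865/1682387)/(17100 + (-511072 - 1*2263778)) = -3971020688541/(1682387*(17100 + (-511072 - 2263778))) = -3971020688541/(1682387*(17100 - 2774850)) = -3971020688541/1682387/(-2757750) = -3971020688541/1682387*(-1/2757750) = 1323673562847/1546534249750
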